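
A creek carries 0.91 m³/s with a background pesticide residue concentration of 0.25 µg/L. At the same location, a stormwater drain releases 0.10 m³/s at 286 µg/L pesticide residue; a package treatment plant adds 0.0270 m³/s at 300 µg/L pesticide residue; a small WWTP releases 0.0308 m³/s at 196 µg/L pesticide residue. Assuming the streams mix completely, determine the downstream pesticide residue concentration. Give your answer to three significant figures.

Mixed concentration C = ΣQC/ΣQ = (0.9100·0.2500 + 0.1000·286.0 + 0.02700·300.0 + 0.03080·196.0) / 1.068 = 42.96/1.068 = 40.24 µg/L.

40.2 µg/L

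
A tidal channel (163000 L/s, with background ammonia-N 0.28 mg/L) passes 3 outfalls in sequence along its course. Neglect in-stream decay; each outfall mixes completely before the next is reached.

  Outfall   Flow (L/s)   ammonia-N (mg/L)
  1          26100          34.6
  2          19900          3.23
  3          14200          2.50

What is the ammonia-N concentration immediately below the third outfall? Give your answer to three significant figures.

Outfall 1: combined Q = 189100 L/s; C = (163000·0.2800 + 26100·34.60)/189100 = 5.017 mg/L.
Outfall 2: combined Q = 209000 L/s; C = (189100·5.017 + 19900·3.230)/209000 = 4.847 mg/L.
Outfall 3: combined Q = 223200 L/s; C = (209000·4.847 + 14200·2.500)/223200 = 4.697 mg/L.

4.70 mg/L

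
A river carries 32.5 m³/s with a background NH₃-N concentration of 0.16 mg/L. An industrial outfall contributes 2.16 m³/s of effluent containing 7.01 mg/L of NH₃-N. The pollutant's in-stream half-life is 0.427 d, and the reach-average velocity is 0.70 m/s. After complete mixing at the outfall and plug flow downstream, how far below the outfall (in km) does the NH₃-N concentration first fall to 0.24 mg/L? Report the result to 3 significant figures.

Mass balance: C = (32.50·0.1600 + 2.160·7.010) / 34.66 = 20.34/34.66 = 0.5869 mg/L.
Half-life 0.427 d → k = ln 2 / 0.427 = 1.623 d⁻¹.
Set 0.5869·exp(−k·t) = 0.24 → t = ln(0.5869/0.24)/k = 47590 s = 13.22 h.
Distance = v·t = 0.70·47590 = 33320 m = 33.32 km.

33.3 km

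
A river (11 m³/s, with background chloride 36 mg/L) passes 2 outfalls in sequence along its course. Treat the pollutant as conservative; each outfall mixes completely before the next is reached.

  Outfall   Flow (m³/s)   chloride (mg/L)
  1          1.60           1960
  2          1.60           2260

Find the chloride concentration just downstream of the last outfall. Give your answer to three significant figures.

Outfall 1: combined Q = 12.60 m³/s; C = (11.00·36.00 + 1.600·1960)/12.60 = 280.3 mg/L.
Outfall 2: combined Q = 14.20 m³/s; C = (12.60·280.3 + 1.600·2260)/14.20 = 503.4 mg/L.

503 mg/L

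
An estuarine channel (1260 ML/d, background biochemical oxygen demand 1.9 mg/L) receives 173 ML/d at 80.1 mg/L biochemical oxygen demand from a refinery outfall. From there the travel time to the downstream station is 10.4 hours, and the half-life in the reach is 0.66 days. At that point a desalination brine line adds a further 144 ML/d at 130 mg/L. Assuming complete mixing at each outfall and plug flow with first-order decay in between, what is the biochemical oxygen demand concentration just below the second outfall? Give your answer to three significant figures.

Flow-weighted average: C = (1260·1.900 + 173.0·80.10) / 1433 = 16250/1433 = 11.34 mg/L; combined flow 1433 ML/d.
Half-life 0.66 d → k = ln 2 / 0.66 = 1.050 d⁻¹.
After decay, C = 11.34 × e^(−kt) = 11.34 × 0.6344 = 7.194 mg/L.
At the second outfall, C = (1433·7.194 + 144.0·130.0) / (1433 + 144.0) = 18.41 mg/L.

18.4 mg/L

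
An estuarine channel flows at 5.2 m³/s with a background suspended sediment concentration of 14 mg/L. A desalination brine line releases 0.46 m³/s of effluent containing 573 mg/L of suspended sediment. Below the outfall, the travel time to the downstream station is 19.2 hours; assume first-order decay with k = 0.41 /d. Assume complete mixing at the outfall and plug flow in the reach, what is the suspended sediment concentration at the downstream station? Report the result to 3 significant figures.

Mixed concentration C = ΣQC/ΣQ = (5.200·14.00 + 0.4600·573.0) / 5.660 = 336.4/5.660 = 59.43 mg/L.
First-order decay: C = 59.43·exp(−k·t) = 59.43·0.7204 = 42.81 mg/L.

42.8 mg/L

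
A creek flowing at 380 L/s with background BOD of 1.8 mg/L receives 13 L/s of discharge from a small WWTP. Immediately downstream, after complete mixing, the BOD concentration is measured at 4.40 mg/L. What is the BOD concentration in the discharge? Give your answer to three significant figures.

Mass balance: 380.0·1.800 + 13.00·Cₑ = 393.0·4.400
→ Cₑ = (393.0·4.400 − 380.0·1.800) / 13.00 = 80.40 mg/L.

80.4 mg/L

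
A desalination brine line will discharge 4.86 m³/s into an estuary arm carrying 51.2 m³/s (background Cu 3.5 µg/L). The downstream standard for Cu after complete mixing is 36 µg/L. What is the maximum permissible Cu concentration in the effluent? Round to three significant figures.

378 µg/L

At the limit, (Qr·Cr + Qe·Cₑ)/(Qr + Qe) = 36:
Cₑ = (56.06·36 − 51.20·3.500) / 4.860 = 378.4 µg/L.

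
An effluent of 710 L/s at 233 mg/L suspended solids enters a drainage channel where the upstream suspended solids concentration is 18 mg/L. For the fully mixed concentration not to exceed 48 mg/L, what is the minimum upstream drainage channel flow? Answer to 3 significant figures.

4380 L/s

Set C_mix = 48: (Q·18.00 + 710.0·233.0) / (Q + 710.0) = 48
→ Q = 710.0·(233.0 − 48)/(48 − 18.00) = 4378 L/s.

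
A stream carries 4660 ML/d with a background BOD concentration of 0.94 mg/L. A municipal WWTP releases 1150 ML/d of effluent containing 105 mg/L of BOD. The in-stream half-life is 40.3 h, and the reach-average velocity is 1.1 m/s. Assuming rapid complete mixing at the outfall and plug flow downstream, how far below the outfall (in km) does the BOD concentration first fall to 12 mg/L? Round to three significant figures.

Mixed concentration C = ΣQC/ΣQ = (4660·0.9400 + 1150·105.0) / 5810 = 125100/5810 = 21.54 mg/L.
Half-life 40.3 h → k = ln 2 / 40.3 = 0.01720 h⁻¹ = 0.4128 d⁻¹.
Set 21.54·exp(−k·t) = 12 → t = ln(21.54/12)/k = 122400 s = 34.00 h.
Distance = v·t = 1.1·122400 = 134700 m = 134.7 km.

135 km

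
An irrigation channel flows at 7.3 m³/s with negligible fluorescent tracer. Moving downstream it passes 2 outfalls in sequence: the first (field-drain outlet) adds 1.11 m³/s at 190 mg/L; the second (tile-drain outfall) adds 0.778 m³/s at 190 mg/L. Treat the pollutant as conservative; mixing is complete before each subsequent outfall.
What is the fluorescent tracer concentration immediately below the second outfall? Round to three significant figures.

Outfall 1: combined Q = 8.410 m³/s; C = (7.300·0 + 1.110·190.0)/8.410 = 25.08 mg/L.
Outfall 2: combined Q = 9.188 m³/s; C = (8.410·25.08 + 0.7780·190.0)/9.188 = 39.04 mg/L.

39.0 mg/L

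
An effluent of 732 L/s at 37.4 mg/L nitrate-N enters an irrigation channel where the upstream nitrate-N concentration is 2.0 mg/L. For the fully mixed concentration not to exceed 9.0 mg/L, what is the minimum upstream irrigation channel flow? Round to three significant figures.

Set C_mix = 9.0: (Q·2.000 + 732.0·37.40) / (Q + 732.0) = 9.0
→ Q = 732.0·(37.40 − 9.0)/(9.0 − 2.000) = 2970 L/s.

2970 L/s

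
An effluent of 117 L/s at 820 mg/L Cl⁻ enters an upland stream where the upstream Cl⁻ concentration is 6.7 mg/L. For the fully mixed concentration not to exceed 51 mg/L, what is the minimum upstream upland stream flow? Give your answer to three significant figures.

2030 L/s

Set C_mix = 51: (Q·6.700 + 117.0·820.0) / (Q + 117.0) = 51
→ Q = 117.0·(820.0 − 51)/(51 − 6.700) = 2031 L/s.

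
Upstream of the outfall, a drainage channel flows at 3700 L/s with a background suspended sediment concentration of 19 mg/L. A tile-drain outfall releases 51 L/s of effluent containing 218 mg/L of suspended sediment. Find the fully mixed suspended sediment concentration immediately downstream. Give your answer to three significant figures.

After mixing, C = (3700·19.00 + 51.00·218.0) / 3751 = 81420/3751 = 21.71 mg/L.

21.7 mg/L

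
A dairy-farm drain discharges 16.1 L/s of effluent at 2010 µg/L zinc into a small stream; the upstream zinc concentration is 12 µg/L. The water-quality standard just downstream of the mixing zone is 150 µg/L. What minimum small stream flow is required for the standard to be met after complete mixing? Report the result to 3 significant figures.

217 L/s

Set C_mix = 150: (Q·12.00 + 16.10·2010) / (Q + 16.10) = 150
→ Q = 16.10·(2010 − 150)/(150 − 12.00) = 217.0 L/s.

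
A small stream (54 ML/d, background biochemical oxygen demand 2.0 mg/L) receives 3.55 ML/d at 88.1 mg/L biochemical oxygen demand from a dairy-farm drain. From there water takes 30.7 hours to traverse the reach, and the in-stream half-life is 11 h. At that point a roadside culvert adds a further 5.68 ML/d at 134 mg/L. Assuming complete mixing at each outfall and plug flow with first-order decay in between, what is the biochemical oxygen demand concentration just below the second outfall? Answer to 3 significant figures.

13.0 mg/L

Mass balance: C = (54.00·2.000 + 3.550·88.10) / 57.55 = 420.8/57.55 = 7.311 mg/L; combined flow 57.55 ML/d.
Half-life 11 h → k = ln 2 / 11 = 0.06301 h⁻¹ = 1.512 d⁻¹.
Decay over the reach: 7.311·exp(−kt) = 7.311·0.1445 = 1.056 mg/L.
Second outfall: C = (57.55·1.056 + 5.680·134.0)/63.23 = 13.00 mg/L.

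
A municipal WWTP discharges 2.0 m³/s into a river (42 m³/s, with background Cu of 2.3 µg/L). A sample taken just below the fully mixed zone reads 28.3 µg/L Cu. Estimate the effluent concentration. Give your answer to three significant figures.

Mass balance: 42.00·2.300 + 2.000·Cₑ = 44.00·28.30
→ Cₑ = (44.00·28.30 − 42.00·2.300) / 2.000 = 574.3 µg/L.

574 µg/L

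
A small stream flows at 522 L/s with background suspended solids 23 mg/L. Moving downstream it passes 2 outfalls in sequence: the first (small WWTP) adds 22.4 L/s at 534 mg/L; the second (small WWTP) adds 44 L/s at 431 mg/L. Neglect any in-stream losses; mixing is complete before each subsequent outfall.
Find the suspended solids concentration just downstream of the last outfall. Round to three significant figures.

73.0 mg/L

After outfall 1: Q = 522.0 + 22.40 = 544.4 L/s; C = (522.0·23.00 + 22.40·534.0)/544.4 = 44.03 mg/L.
After outfall 2: Q = 544.4 + 44.00 = 588.4 L/s; C = (544.4·44.03 + 44.00·431.0)/588.4 = 72.96 mg/L.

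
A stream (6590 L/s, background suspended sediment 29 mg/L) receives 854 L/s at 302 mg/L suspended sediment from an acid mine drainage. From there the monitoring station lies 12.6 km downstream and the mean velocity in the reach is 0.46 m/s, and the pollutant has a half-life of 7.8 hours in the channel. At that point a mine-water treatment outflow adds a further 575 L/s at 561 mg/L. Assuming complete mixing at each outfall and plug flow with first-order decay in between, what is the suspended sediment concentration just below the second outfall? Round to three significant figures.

68.7 mg/L

Flow-weighted average: C = (6590·29.00 + 854.0·302.0) / 7444 = 449000/7444 = 60.32 mg/L; combined flow 7444 L/s.
Travel time t = 12.6·1000 / 0.46 = 27390 s = 7.609 h.
Half-life 7.8 h → k = ln 2 / 7.8 = 0.08887 h⁻¹ = 2.133 d⁻¹.
First-order decay: C = 60.32·exp(−k·t) = 60.32·0.5086 = 30.68 mg/L.
Second outfall: C = (7444·30.68 + 575.0·561.0)/8019 = 68.70 mg/L.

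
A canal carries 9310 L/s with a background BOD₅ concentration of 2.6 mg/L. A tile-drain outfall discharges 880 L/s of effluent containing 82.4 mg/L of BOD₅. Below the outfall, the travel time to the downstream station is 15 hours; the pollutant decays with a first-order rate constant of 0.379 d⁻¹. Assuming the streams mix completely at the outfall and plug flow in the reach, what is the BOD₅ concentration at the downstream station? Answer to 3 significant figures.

7.49 mg/L

Mass balance: C = (9310·2.600 + 880.0·82.40) / 10190 = 96720/10190 = 9.491 mg/L.
Applying C = C₀e^(−kt): 9.491 × 0.7891 = 7.490 mg/L.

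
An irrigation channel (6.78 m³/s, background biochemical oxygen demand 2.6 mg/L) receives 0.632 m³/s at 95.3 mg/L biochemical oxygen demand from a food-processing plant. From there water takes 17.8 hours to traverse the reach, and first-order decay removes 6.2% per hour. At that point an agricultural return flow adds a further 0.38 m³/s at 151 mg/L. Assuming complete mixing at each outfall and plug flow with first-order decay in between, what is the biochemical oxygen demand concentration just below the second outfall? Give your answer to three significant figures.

Mixed concentration C = ΣQC/ΣQ = (6.780·2.600 + 0.6320·95.30) / 7.412 = 77.86/7.412 = 10.50 mg/L; combined flow 7.412 m³/s.
6.2%/h lost → k = −ln(1 − 0.062) = 0.06401 h⁻¹.
After decay, C = 10.50 × e^(−kt) = 10.50 × 0.3200 = 3.362 mg/L.
Second outfall: C = (7.412·3.362 + 0.3800·151.0)/7.792 = 10.56 mg/L.

10.6 mg/L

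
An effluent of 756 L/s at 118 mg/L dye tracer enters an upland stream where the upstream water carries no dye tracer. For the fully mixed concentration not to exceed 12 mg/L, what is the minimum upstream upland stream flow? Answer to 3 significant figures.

6680 L/s

Set C_mix = 12: (Q·0 + 756.0·118.0) / (Q + 756.0) = 12
→ Q = 756.0·(118.0 − 12)/(12 − 0) = 6678 L/s.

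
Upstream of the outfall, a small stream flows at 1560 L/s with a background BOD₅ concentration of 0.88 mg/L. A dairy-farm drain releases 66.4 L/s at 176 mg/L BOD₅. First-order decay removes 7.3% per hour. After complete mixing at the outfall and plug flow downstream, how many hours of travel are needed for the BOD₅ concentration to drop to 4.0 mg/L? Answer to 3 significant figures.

9.19 h

Flow-weighted average: C = (1560·0.8800 + 66.40·176.0) / 1626 = 13060/1626 = 8.030 mg/L.
7.3%/h lost → k = −ln(1 − 0.073) = 0.07580 h⁻¹.
8.030·exp(−k·t) = 4.0 → t = ln(8.030/4.0)/k = 33090 s = 9.193 h.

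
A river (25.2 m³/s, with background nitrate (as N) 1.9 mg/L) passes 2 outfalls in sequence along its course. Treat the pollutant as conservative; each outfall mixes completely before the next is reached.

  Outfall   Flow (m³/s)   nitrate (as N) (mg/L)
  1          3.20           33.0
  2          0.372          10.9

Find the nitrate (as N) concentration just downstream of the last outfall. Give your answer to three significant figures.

5.48 mg/L

Below outfall 1: Q → 28.40 m³/s, C = (25.20·1.900 + 3.200·33.00)/28.40 = 5.404 mg/L.
Below outfall 2: Q → 28.77 m³/s, C = (28.40·5.404 + 0.3720·10.90)/28.77 = 5.475 mg/L.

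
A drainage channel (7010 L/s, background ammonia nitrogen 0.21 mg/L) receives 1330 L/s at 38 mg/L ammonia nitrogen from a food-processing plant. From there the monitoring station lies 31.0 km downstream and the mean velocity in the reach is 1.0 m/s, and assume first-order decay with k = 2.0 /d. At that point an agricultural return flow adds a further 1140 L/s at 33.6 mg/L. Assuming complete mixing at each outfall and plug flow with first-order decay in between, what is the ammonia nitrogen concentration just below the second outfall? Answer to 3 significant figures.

6.72 mg/L

Conservation of mass: C = (7010·0.2100 + 1330·38.00) / 8340 = 52010/8340 = 6.236 mg/L; combined flow 8340 L/s.
Travel time t = 31.0·1000 / 1.0 = 31000 s = 8.611 h.
Applying C = C₀e^(−kt): 6.236 × 0.4879 = 3.043 mg/L.
Second outfall: C = (8340·3.043 + 1140·33.60)/9480 = 6.718 mg/L.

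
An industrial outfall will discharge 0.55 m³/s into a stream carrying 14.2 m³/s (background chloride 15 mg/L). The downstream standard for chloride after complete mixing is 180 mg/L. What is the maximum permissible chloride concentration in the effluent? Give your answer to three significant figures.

At the limit, (Qr·Cr + Qe·Cₑ)/(Qr + Qe) = 180:
Cₑ = (14.75·180 − 14.20·15.00) / 0.5500 = 4440 mg/L.

4440 mg/L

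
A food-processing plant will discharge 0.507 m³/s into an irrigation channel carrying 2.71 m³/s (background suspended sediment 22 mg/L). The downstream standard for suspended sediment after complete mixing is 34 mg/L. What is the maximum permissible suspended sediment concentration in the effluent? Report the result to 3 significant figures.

At the limit, (Qr·Cr + Qe·Cₑ)/(Qr + Qe) = 34:
Cₑ = (3.217·34 − 2.710·22.00) / 0.5070 = 98.14 mg/L.

98.1 mg/L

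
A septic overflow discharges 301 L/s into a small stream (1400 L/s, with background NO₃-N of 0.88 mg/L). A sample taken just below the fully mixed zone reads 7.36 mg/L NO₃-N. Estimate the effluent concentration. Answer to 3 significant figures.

37.5 mg/L

Mass balance: 1400·0.8800 + 301.0·Cₑ = 1701·7.360
→ Cₑ = (1701·7.360 − 1400·0.8800) / 301.0 = 37.50 mg/L.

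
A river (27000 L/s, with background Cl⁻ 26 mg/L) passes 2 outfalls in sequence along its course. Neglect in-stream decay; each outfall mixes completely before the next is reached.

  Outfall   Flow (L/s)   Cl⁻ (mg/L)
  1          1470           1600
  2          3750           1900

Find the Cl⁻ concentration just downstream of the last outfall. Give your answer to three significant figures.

316 mg/L

Outfall 1: combined Q = 28470 L/s; C = (27000·26.00 + 1470·1600)/28470 = 107.3 mg/L.
Outfall 2: combined Q = 32220 L/s; C = (28470·107.3 + 3750·1900)/32220 = 315.9 mg/L.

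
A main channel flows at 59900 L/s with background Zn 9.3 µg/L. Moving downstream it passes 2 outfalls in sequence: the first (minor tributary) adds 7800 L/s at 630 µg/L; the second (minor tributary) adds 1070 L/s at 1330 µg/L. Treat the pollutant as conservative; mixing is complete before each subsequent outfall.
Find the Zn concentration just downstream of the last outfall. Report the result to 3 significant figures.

100 µg/L

Outfall 1: combined Q = 67700 L/s; C = (59900·9.300 + 7800·630.0)/67700 = 80.81 µg/L.
Outfall 2: combined Q = 68770 L/s; C = (67700·80.81 + 1070·1330)/68770 = 100.2 µg/L.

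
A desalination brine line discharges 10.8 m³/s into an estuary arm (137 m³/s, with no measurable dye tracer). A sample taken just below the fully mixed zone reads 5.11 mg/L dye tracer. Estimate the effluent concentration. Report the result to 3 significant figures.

Mass balance: 137.0·0 + 10.80·Cₑ = 147.8·5.110
→ Cₑ = (147.8·5.110 − 137.0·0) / 10.80 = 69.93 mg/L.

69.9 mg/L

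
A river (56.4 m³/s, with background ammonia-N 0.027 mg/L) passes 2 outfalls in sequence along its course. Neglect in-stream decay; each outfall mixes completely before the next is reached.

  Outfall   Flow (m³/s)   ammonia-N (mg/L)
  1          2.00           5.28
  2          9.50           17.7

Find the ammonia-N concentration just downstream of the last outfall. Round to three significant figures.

Outfall 1: combined Q = 58.40 m³/s; C = (56.40·0.02700 + 2.000·5.280)/58.40 = 0.2069 mg/L.
Outfall 2: combined Q = 67.90 m³/s; C = (58.40·0.2069 + 9.500·17.70)/67.90 = 2.654 mg/L.

2.65 mg/L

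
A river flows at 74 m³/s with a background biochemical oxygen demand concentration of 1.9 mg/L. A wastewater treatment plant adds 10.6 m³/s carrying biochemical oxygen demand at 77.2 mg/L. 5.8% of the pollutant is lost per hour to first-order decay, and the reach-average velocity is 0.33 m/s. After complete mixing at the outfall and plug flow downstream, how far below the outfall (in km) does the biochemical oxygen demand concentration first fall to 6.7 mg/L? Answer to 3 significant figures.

10.5 km

After mixing, C = (74.00·1.900 + 10.60·77.20) / 84.60 = 958.9/84.60 = 11.33 mg/L.
5.8%/h lost → k = −ln(1 − 0.058) = 0.05975 h⁻¹.
Set 11.33·exp(−k·t) = 6.7 → t = ln(11.33/6.7)/k = 31680 s = 8.799 h.
Distance = v·t = 0.33·31680 = 10450 m = 10.45 km.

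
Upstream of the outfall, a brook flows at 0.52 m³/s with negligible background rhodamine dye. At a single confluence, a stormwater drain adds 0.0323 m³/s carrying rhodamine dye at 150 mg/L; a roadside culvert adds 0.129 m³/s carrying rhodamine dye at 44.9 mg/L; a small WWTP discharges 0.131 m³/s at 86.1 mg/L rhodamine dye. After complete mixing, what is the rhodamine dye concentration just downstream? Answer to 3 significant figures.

Flow-weighted average: C = (0.5200·0 + 0.03230·150.0 + 0.1290·44.90 + 0.1310·86.10) / 0.8123 = 21.92/0.8123 = 26.98 mg/L.

27.0 mg/L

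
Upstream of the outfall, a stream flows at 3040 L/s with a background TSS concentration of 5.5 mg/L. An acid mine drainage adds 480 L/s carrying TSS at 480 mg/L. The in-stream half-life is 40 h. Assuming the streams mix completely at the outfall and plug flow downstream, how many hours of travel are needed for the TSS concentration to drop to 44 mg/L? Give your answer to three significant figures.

27.0 h

Mixed concentration C = ΣQC/ΣQ = (3040·5.500 + 480.0·480.0) / 3520 = 247100/3520 = 70.20 mg/L.
Half-life 40 h → k = ln 2 / 40 = 0.01733 h⁻¹ = 0.4159 d⁻¹.
70.20·exp(−k·t) = 44 → t = ln(70.20/44)/k = 97060 s = 26.96 h.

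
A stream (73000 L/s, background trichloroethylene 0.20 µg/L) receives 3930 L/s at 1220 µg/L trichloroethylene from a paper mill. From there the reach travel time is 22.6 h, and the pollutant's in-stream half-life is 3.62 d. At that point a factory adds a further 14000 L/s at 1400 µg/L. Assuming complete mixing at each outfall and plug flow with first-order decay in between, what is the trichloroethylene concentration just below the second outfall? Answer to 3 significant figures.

260 µg/L

After mixing, C = (73000·0.2000 + 3930·1220) / 76930 = 4809000/76930 = 62.51 µg/L; combined flow 76930 L/s.
Half-life 3.62 d → k = ln 2 / 3.62 = 0.1915 d⁻¹.
Applying C = C₀e^(−kt): 62.51 × 0.8350 = 52.20 µg/L.
At the second outfall, C = (76930·52.20 + 14000·1400) / (76930 + 14000) = 259.7 µg/L.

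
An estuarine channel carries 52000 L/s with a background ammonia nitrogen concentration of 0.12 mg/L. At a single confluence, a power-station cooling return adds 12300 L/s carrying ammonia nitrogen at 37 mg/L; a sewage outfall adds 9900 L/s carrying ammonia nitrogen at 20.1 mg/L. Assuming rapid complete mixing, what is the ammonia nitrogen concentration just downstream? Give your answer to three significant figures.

8.90 mg/L

Flow-weighted average: C = (52000·0.1200 + 12300·37.00 + 9900·20.10) / 74200 = 660300/74200 = 8.899 mg/L.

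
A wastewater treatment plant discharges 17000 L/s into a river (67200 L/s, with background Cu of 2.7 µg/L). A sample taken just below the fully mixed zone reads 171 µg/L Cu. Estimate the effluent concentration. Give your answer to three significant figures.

836 µg/L

Mass balance: 67200·2.700 + 17000·Cₑ = 84200·171.0
→ Cₑ = (84200·171.0 − 67200·2.700) / 17000 = 836.3 µg/L.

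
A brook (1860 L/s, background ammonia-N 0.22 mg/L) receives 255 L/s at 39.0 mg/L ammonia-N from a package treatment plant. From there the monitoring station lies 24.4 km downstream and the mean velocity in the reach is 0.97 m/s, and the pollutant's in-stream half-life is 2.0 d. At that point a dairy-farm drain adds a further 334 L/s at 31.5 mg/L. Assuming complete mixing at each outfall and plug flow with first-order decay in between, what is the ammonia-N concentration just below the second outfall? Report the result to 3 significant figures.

8.12 mg/L

Mixed concentration C = ΣQC/ΣQ = (1860·0.2200 + 255.0·39.00) / 2115 = 10350/2115 = 4.896 mg/L; combined flow 2115 L/s.
Travel time t = 24.4·1000 / 0.97 = 25150 s = 6.987 h.
Half-life 2.0 d → k = ln 2 / 2.0 = 0.3466 d⁻¹.
Decay over the reach: 4.896·exp(−kt) = 4.896·0.9040 = 4.426 mg/L.
Second outfall: C = (2115·4.426 + 334.0·31.50)/2449 = 8.118 mg/L.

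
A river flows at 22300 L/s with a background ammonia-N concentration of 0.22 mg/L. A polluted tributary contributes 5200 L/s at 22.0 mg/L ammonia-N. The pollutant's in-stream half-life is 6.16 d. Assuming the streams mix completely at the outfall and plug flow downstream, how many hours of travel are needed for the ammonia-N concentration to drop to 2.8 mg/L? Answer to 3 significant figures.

93.4 h

Flow-weighted average: C = (22300·0.2200 + 5200·22.00) / 27500 = 119300/27500 = 4.338 mg/L.
Half-life 6.16 d → k = ln 2 / 6.16 = 0.1125 d⁻¹.
4.338·exp(−k·t) = 2.8 → t = ln(4.338/2.8)/k = 336200 s = 93.40 h.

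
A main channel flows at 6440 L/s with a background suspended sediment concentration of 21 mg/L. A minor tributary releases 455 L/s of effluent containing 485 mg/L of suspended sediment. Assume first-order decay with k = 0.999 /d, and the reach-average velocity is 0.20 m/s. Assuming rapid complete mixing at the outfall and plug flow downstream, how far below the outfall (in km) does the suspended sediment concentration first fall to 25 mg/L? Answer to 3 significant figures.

Mixed concentration C = ΣQC/ΣQ = (6440·21.00 + 455.0·485.0) / 6895 = 355900/6895 = 51.62 mg/L.
Set 51.62·exp(−k·t) = 25 → t = ln(51.62/25)/k = 62700 s = 17.42 h.
Distance = v·t = 0.20·62700 = 12540 m = 12.54 km.

12.5 km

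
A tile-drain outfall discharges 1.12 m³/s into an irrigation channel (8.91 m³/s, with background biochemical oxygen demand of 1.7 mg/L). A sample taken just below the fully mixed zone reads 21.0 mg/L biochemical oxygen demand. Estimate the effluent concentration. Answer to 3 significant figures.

175 mg/L

Mass balance: 8.910·1.700 + 1.120·Cₑ = 10.03·21.00
→ Cₑ = (10.03·21.00 − 8.910·1.700) / 1.120 = 174.5 mg/L.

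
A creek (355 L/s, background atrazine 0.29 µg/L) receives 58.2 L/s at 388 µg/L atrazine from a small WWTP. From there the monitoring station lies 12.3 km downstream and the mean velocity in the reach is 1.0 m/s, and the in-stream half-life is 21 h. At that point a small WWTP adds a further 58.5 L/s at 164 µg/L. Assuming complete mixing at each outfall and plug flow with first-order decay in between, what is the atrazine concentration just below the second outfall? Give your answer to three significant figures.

63.3 µg/L

Flow-weighted average: C = (355.0·0.2900 + 58.20·388.0) / 413.2 = 22680/413.2 = 54.90 µg/L; combined flow 413.2 L/s.
Travel time t = 12.3·1000 / 1.0 = 12300 s = 3.417 h.
Half-life 21 h → k = ln 2 / 21 = 0.03301 h⁻¹ = 0.7922 d⁻¹.
Applying C = C₀e^(−kt): 54.90 × 0.8934 = 49.04 µg/L.
Second outfall: C = (413.2·49.04 + 58.50·164.0)/471.7 = 63.30 µg/L.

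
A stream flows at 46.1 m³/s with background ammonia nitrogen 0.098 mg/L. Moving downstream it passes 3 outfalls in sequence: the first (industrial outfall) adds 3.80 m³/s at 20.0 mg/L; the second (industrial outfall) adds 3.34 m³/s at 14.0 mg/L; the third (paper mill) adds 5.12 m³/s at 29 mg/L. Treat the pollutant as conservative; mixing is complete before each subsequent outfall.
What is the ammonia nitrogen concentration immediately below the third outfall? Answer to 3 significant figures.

4.73 mg/L

Outfall 1: combined Q = 49.90 m³/s; C = (46.10·0.09800 + 3.800·20.00)/49.90 = 1.614 mg/L.
Outfall 2: combined Q = 53.24 m³/s; C = (49.90·1.614 + 3.340·14.00)/53.24 = 2.391 mg/L.
Outfall 3: combined Q = 58.36 m³/s; C = (53.24·2.391 + 5.120·29.00)/58.36 = 4.725 mg/L.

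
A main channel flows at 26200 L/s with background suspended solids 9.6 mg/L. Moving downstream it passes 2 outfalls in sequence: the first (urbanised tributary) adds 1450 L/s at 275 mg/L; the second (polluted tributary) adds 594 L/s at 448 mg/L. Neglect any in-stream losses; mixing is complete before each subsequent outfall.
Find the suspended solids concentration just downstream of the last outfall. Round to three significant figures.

32.4 mg/L

Outfall 1: combined Q = 27650 L/s; C = (26200·9.600 + 1450·275.0)/27650 = 23.52 mg/L.
Outfall 2: combined Q = 28240 L/s; C = (27650·23.52 + 594.0·448.0)/28240 = 32.45 mg/L.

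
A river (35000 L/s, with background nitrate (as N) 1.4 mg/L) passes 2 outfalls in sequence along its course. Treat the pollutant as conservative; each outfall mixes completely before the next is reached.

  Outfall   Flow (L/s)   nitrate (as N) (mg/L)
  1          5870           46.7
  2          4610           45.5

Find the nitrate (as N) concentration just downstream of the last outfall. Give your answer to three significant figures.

11.7 mg/L

After outfall 1: Q = 35000 + 5870 = 40870 L/s; C = (35000·1.400 + 5870·46.70)/40870 = 7.906 mg/L.
After outfall 2: Q = 40870 + 4610 = 45480 L/s; C = (40870·7.906 + 4610·45.50)/45480 = 11.72 mg/L.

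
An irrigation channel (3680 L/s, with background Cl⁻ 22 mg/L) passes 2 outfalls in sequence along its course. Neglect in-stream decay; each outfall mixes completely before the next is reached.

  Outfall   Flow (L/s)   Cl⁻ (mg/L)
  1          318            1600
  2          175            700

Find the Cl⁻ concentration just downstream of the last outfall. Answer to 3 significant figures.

After outfall 1: Q = 3680 + 318.0 = 3998 L/s; C = (3680·22.00 + 318.0·1600)/3998 = 147.5 mg/L.
After outfall 2: Q = 3998 + 175.0 = 4173 L/s; C = (3998·147.5 + 175.0·700.0)/4173 = 170.7 mg/L.

171 mg/L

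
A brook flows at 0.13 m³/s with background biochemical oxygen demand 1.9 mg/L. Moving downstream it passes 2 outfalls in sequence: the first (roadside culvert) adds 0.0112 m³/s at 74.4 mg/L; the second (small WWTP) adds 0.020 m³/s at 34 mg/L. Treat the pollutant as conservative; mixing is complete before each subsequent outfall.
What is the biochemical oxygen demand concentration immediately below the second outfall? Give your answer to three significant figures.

10.9 mg/L

Below outfall 1: Q → 0.1412 m³/s, C = (0.1300·1.900 + 0.01120·74.40)/0.1412 = 7.651 mg/L.
Below outfall 2: Q → 0.1612 m³/s, C = (0.1412·7.651 + 0.02000·34.00)/0.1612 = 10.92 mg/L.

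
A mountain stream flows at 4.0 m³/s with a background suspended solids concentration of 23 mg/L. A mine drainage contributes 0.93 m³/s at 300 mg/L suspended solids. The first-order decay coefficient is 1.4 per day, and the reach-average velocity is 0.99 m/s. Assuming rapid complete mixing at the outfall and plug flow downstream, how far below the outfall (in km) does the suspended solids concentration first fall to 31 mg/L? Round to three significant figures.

54.2 km

Mixed concentration C = ΣQC/ΣQ = (4.000·23.00 + 0.9300·300.0) / 4.930 = 371.0/4.930 = 75.25 mg/L.
Set 75.25·exp(−k·t) = 31 → t = ln(75.25/31)/k = 54730 s = 15.20 h.
Distance = v·t = 0.99·54730 = 54190 m = 54.19 km.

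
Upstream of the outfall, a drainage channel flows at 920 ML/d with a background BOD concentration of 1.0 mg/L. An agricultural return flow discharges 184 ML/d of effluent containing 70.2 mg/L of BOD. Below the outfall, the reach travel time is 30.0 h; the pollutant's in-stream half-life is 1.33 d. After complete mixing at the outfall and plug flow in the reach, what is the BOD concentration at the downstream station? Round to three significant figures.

6.53 mg/L

After mixing, C = (920.0·1.000 + 184.0·70.20) / 1104 = 13840/1104 = 12.53 mg/L.
Half-life 1.33 d → k = ln 2 / 1.33 = 0.5212 d⁻¹.
After decay, C = 12.53 × e^(−kt) = 12.53 × 0.5213 = 6.533 mg/L.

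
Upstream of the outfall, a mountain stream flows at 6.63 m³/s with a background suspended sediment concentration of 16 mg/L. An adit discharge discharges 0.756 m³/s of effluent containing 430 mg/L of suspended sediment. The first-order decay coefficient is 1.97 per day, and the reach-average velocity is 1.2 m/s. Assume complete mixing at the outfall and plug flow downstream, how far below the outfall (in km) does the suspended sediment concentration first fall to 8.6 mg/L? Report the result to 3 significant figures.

Flow-weighted average: C = (6.630·16.00 + 0.7560·430.0) / 7.386 = 431.2/7.386 = 58.38 mg/L.
Set 58.38·exp(−k·t) = 8.6 → t = ln(58.38/8.6)/k = 83990 s = 23.33 h.
Distance = v·t = 1.2·83990 = 100800 m = 100.8 km.

101 km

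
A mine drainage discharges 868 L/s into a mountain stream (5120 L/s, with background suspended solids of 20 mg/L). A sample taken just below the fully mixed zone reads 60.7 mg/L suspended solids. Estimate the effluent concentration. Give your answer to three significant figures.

301 mg/L

Mass balance: 5120·20.00 + 868.0·Cₑ = 5988·60.70
→ Cₑ = (5988·60.70 − 5120·20.00) / 868.0 = 300.8 mg/L.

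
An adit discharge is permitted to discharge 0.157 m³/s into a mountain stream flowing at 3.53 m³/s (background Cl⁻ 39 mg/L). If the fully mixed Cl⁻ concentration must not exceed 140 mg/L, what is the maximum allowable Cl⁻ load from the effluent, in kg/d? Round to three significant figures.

Mass balance at the limit: 3.530·39.00 + 0.1570·Cₑ = 3.687·140 → Cₑ = 2411 mg/L.
Load = 0.1570 m³/s × 2411 g/m³ × 86 400 s/d = 32700 kg/d.

32700 kg/d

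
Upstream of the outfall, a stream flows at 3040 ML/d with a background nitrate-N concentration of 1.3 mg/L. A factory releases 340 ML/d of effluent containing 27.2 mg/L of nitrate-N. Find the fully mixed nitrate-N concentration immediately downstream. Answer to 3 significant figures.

3.91 mg/L

Mixed concentration C = ΣQC/ΣQ = (3040·1.300 + 340.0·27.20) / 3380 = 13200/3380 = 3.905 mg/L.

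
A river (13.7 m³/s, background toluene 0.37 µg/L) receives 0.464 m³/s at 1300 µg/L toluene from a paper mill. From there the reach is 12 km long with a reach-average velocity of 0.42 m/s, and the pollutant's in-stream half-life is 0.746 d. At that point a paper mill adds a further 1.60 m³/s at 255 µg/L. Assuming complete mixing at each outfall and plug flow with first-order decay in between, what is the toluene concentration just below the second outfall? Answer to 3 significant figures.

54.3 µg/L

Mass balance: C = (13.70·0.3700 + 0.4640·1300) / 14.16 = 608.3/14.16 = 42.94 µg/L; combined flow 14.16 m³/s.
Travel time t = 12·1000 / 0.42 = 28570 s = 7.937 h.
Half-life 0.746 d → k = ln 2 / 0.746 = 0.9292 d⁻¹.
Decay over the reach: 42.94·exp(−kt) = 42.94·0.7355 = 31.58 µg/L.
At the second outfall, C = (14.16·31.58 + 1.600·255.0) / (14.16 + 1.600) = 54.26 µg/L.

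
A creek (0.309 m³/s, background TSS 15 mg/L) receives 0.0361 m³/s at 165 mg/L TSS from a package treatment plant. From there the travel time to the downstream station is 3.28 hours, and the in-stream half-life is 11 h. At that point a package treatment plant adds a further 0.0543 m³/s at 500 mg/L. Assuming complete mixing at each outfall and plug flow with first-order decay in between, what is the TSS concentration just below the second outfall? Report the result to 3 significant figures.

After mixing, C = (0.3090·15.00 + 0.03610·165.0) / 0.3451 = 10.59/0.3451 = 30.69 mg/L; combined flow 0.3451 m³/s.
Half-life 11 h → k = ln 2 / 11 = 0.06301 h⁻¹ = 1.512 d⁻¹.
Applying C = C₀e^(−kt): 30.69 × 0.8133 = 24.96 mg/L.
Second outfall: C = (0.3451·24.96 + 0.05430·500.0)/0.3994 = 89.54 mg/L.

89.5 mg/L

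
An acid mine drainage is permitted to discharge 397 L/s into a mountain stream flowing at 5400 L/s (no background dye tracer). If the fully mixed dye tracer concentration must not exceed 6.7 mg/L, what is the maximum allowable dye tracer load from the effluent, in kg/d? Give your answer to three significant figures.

3360 kg/d

Mass balance at the limit: 5400·0 + 397.0·Cₑ = 5797·6.7 → Cₑ = 97.83 mg/L.
397.0 L/s = 0.3970 m³/s. Load = 0.3970 m³/s × 97.83 g/m³ × 86 400 s/d = 3356 kg/d.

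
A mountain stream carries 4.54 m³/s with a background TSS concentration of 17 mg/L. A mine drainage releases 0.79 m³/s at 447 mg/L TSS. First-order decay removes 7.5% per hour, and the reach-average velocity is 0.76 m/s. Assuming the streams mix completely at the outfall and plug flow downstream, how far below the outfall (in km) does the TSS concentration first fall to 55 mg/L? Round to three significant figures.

13.5 km

Conservation of mass: C = (4.540·17.00 + 0.7900·447.0) / 5.330 = 430.3/5.330 = 80.73 mg/L.
7.5%/h lost → k = −ln(1 − 0.075) = 0.07796 h⁻¹.
Set 80.73·exp(−k·t) = 55 → t = ln(80.73/55)/k = 17720 s = 4.923 h.
Distance = v·t = 0.76·17720 = 13470 m = 13.47 km.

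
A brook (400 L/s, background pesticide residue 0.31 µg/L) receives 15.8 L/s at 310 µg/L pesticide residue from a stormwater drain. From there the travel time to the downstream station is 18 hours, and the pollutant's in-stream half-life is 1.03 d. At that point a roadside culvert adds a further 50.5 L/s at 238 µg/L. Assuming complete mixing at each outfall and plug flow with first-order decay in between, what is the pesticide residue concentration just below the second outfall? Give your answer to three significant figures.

32.3 µg/L

Mixed concentration C = ΣQC/ΣQ = (400.0·0.3100 + 15.80·310.0) / 415.8 = 5022/415.8 = 12.08 µg/L; combined flow 415.8 L/s.
Half-life 1.03 d → k = ln 2 / 1.03 = 0.6730 d⁻¹.
Decay over the reach: 12.08·exp(−kt) = 12.08·0.6037 = 7.291 µg/L.
At the second outfall, C = (415.8·7.291 + 50.50·238.0) / (415.8 + 50.50) = 32.28 µg/L.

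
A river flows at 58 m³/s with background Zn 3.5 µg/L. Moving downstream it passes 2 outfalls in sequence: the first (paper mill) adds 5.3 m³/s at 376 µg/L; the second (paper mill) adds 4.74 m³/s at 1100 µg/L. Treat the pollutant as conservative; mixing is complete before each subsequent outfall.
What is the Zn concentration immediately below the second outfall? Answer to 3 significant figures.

Outfall 1: combined Q = 63.30 m³/s; C = (58.00·3.500 + 5.300·376.0)/63.30 = 34.69 µg/L.
Outfall 2: combined Q = 68.04 m³/s; C = (63.30·34.69 + 4.740·1100)/68.04 = 108.9 µg/L.

109 µg/L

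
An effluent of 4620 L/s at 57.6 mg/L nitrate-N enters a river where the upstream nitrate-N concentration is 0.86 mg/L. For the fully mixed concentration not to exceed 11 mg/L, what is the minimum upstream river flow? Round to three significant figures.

Set C_mix = 11: (Q·0.8600 + 4620·57.60) / (Q + 4620) = 11
→ Q = 4620·(57.60 − 11)/(11 − 0.8600) = 21230 L/s.

21200 L/s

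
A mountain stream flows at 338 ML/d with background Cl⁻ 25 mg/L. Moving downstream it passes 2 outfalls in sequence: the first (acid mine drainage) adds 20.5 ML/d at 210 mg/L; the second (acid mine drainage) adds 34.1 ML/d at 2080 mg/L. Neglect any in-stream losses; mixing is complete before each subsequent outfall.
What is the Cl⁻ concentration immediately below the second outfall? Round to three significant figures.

Outfall 1: combined Q = 358.5 ML/d; C = (338.0·25.00 + 20.50·210.0)/358.5 = 35.58 mg/L.
Outfall 2: combined Q = 392.6 ML/d; C = (358.5·35.58 + 34.10·2080)/392.6 = 213.2 mg/L.

213 mg/L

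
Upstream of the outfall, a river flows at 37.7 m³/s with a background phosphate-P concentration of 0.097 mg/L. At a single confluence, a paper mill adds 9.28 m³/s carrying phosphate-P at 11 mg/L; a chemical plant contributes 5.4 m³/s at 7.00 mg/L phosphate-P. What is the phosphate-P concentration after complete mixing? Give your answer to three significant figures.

Flow-weighted average: C = (37.70·0.09700 + 9.280·11.00 + 5.400·7.000) / 52.38 = 143.5/52.38 = 2.740 mg/L.

2.74 mg/L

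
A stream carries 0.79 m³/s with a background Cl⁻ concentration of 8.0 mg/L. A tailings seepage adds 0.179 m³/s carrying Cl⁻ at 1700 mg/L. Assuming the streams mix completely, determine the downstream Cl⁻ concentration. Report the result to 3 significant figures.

Mass balance: C = (0.7900·8.000 + 0.1790·1700) / 0.9690 = 310.6/0.9690 = 320.6 mg/L.

321 mg/L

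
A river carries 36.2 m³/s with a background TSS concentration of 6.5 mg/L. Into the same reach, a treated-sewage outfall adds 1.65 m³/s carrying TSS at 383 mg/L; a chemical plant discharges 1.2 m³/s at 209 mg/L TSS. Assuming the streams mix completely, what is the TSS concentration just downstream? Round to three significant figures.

Flow-weighted average: C = (36.20·6.500 + 1.650·383.0 + 1.200·209.0) / 39.05 = 1118/39.05 = 28.63 mg/L.

28.6 mg/L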